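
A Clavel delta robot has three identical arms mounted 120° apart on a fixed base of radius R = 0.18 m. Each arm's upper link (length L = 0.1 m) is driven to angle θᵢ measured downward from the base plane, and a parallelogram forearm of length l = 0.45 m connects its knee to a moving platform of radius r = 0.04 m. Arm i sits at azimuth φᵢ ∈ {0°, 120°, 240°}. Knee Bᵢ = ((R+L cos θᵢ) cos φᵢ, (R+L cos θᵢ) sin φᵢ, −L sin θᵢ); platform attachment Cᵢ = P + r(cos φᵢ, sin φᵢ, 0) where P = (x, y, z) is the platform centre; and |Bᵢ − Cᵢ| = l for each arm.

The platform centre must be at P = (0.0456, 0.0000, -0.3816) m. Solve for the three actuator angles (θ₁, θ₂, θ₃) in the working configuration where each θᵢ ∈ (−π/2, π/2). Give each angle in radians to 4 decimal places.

θ₁ = -0.2615, θ₂ = 0.1745, θ₃ = 0.1745

rotate P by −φ1: (0.0456, 0.0000, -0.3816)
  A=0.0944, B=-0.3816, C=(l²−L²−A²−y'²−z²)/(2L)=0.1899
  √(A²+B²)=0.3931;  θ1 = -1.3283+1.0668 ≈ -0.2615
rotate P by −φ2: (-0.0228, -0.0395, -0.3816)
  A=0.1628, B=-0.3816, C=(l²−L²−A²−y'²−z²)/(2L)=0.0941
  θ2 = atan2(B,A) + arccos(C/0.4149) = 0.1745
arm 3 (φ=240.0°): x'=-0.0228, y'=0.0395
  A=0.1628, B=-0.3816, C=(l²−L²−A²−y'²−z²)/(2L)=0.0941
  √(A²+B²)=0.4149;  θ3 = -1.1676+1.3420 ≈ 0.1745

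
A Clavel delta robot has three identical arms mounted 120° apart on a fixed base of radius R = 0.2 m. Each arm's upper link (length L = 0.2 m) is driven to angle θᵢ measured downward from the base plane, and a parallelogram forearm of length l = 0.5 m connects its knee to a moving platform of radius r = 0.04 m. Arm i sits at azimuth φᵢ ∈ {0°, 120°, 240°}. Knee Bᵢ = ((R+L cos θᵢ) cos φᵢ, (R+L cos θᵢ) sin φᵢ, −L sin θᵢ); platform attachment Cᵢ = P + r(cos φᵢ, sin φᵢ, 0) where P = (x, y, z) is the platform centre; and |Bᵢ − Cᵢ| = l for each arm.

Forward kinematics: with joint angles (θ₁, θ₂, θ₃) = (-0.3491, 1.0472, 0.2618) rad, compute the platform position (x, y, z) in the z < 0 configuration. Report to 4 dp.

(0.1594, -0.1282, -0.3766)

O1 = (0.3479·cos0.0°, 0.3479·sin0.0°, 0.0684) = (0.3479, 0.0000, 0.0684)
arm 2 at φ=120.0°: e+L cos θ2 = 0.2600;  O2 = (-0.1300, 0.2252, -0.1732)
φ3=240.0°: virtual centre (-0.1766, -0.3059, -0.0518), radius l
eliminate P² terms by subtracting sphere 1 from 2 and 3
linear system: -0.9559x+0.4503y = -0.0281−-0.4832z; -1.0491x+-0.6117y = 0.0017−-0.2403z
Cramer: x(z) = 0.0156-0.3820z;  y(z) = -0.0294+0.2622z
into |P−O₁|² = l²: 1.2147z² + 0.1017z + -0.1340 = 0;  Δ = 0.6613;  z = -0.3766 or 0.2929 → z<0 root = -0.3766
x = 0.1594, y = -0.1282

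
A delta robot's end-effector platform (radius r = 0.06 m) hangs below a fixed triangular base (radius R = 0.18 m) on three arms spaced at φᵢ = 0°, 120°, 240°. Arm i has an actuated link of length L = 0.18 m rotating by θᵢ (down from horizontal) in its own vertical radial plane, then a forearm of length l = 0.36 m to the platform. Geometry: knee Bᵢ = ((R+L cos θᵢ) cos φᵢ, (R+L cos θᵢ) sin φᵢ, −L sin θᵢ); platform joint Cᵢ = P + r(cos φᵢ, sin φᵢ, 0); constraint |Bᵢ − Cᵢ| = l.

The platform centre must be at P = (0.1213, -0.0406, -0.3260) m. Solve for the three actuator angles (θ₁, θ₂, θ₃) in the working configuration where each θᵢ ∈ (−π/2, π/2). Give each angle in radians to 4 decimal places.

θ₁ = 0.0875, θ₂ = 1.0475, θ₃ = 0.7854

arm 1 (φ=0.0°): x'=0.1213, y'=-0.0406
  A=-0.0013, B=-0.3260, C=(l²−L²−A²−y'²−z²)/(2L)=-0.0298
  √(A²+B²)=0.3260;  θ1 = -1.5748+1.6623 ≈ 0.0875
arm 2 (φ=120.0°): x'=-0.0958, y'=-0.0847
  A=0.2158, B=-0.3260, C=(l²−L²−A²−y'²−z²)/(2L)=-0.1745
  θ2 = atan2(B,A) + arccos(C/0.3910) = 1.0475
φ3=240.0° → target in arm frame (-0.0255, 0.1253)
  A=0.1455, B=-0.3260, C=(l²−L²−A²−y'²−z²)/(2L)=-0.1277
  √(A²+B²)=0.3570;  θ3 = -1.1510+1.9365 ≈ 0.7854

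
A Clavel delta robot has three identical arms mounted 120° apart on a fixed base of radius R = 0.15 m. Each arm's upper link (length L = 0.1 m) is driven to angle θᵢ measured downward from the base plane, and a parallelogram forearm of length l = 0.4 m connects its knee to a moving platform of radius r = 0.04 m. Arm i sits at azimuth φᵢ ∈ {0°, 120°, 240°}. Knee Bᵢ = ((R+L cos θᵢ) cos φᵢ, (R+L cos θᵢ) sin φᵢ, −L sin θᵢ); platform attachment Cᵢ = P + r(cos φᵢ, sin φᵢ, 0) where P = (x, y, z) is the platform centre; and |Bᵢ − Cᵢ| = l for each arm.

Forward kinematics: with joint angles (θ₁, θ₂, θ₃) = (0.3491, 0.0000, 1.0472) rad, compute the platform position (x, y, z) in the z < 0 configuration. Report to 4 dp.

φ1=0.0°: virtual centre (0.2040, 0.0000, -0.0342), radius l
φ2=120.0°: virtual centre (-0.1050, 0.1819, 0.0000), radius l
φ3=240.0°: virtual centre (-0.0800, -0.1386, -0.0866), radius l
subtract pairs → two planes through P
plane₁₂: -0.6179x+0.3637y+0.0684z = 0.0013
det = 0.3778;  x = 0.0083+-0.0507z,  y = 0.0178+-0.2742z
into |P−O₁|² = l²: 1.0778z² + 0.0785z + -0.1202 = 0;  Δ = 0.5245;  z = -0.3724 or 0.2996 → z<0 root = -0.3724
x = 0.0272, y = 0.1199

(0.0272, 0.1199, -0.3724)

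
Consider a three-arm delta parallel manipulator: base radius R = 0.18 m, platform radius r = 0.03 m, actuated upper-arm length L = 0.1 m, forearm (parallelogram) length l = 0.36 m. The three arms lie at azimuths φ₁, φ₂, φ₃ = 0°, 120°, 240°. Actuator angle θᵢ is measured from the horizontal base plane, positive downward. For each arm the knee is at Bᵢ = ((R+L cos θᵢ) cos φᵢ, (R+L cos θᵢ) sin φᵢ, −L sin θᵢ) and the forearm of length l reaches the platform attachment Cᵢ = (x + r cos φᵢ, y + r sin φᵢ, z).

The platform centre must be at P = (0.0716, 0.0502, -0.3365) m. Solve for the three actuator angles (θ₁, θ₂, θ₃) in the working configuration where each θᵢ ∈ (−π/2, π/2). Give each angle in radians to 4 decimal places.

arm 1 (φ=0.0°): x'=0.0716, y'=0.0502
  A cos θ + B sin θ = C:  0.0784·cos θ + -0.3365·sin θ = -0.0115
  γ=atan2(-0.3365,0.0784)=-1.3419;  ψ=arccos(-0.0333)=1.6041;  θ1=γ+ψ≈0.2622
arm 2 (φ=120.0°): x'=0.0077, y'=-0.0871
  e−x'=0.1423;  (l²−L²−(e−x')²−y'²−z²)/2L = -0.1074
  √(A²+B²)=0.3654;  θ2 = -1.1707+1.8691 ≈ 0.6985
φ3=240.0° → target in arm frame (-0.0793, 0.0369)
  e−x'=0.2293;  (l²−L²−(e−x')²−y'²−z²)/2L = -0.2378
  γ=atan2(-0.3365,0.2293)=-0.9727;  ψ=arccos(-0.5840)=2.1945;  θ3=γ+ψ≈1.2218

θ₁ = 0.2622, θ₂ = 0.6985, θ₃ = 1.2218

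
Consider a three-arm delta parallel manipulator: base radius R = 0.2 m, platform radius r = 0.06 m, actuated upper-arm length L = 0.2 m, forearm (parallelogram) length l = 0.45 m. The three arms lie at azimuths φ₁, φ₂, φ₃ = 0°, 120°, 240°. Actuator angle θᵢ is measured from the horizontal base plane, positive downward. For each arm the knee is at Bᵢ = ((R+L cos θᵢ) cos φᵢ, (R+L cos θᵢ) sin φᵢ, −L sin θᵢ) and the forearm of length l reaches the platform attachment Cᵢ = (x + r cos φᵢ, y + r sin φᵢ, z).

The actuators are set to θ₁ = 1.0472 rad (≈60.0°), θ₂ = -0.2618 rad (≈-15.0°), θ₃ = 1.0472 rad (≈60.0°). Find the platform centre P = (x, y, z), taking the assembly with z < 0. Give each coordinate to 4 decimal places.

arm 1 at φ=0.0°: ρ1 = 0.2400;  S1 = (0.2400, 0.0000, -0.1732)
arm 2 at φ=120.0°: ρ2 = 0.3332;  S2 = (-0.1666, 0.2885, 0.0518)
S3 = (0.2400·cos240.0°, 0.2400·sin240.0°, -0.1732) = (-0.1200, -0.2078, -0.1732)
subtract pairs → two planes through P
plane₁₂: -0.8132x+0.5771y+0.4499z = 0.0261
Cramer: x(z) = -0.0144+0.2482z;  y(z) = 0.0249-0.4299z
sphere 1 gives Az²+Bz+C=0 with A=1.2464, B=0.1987, C=-0.1072;  B²−4AC=0.5738;  roots -0.3836, 0.2242;  negative root z = -0.3836
x = -0.1096, y = 0.1898

(-0.1096, 0.1898, -0.3836)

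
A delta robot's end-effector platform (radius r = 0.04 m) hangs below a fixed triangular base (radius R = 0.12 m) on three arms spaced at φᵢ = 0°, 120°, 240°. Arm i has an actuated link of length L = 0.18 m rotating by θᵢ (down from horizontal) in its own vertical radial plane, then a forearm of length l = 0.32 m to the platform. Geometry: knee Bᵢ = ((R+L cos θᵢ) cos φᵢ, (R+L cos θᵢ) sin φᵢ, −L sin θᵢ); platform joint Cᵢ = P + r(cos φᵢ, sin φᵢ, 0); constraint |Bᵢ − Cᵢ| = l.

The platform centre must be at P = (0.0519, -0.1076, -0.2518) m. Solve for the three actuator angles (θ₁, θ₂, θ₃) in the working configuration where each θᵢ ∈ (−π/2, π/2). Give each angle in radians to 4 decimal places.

arm 1 (φ=0.0°): x'=0.0519, y'=-0.1076
  A cos θ + B sin θ = C:  0.0281·cos θ + -0.2518·sin θ = -0.0160
  θ1 = atan2(B,A) + arccos(C/0.2534) = 0.1744
rotate P by −φ2: (-0.1191, 0.0089, -0.2518)
  A=0.1991, B=-0.2518, C=(l²−L²−A²−y'²−z²)/(2L)=-0.0920
  √(A²+B²)=0.3210;  θ2 = -0.9017+1.8616 ≈ 0.9599
arm 3 (φ=240.0°): x'=0.0672, y'=0.0987
  e−x'=0.0128;  (l²−L²−(e−x')²−y'²−z²)/2L = -0.0092
  θ3 = atan2(B,A) + arccos(C/0.2521) = 0.0872

θ₁ = 0.1744, θ₂ = 0.9599, θ₃ = 0.0872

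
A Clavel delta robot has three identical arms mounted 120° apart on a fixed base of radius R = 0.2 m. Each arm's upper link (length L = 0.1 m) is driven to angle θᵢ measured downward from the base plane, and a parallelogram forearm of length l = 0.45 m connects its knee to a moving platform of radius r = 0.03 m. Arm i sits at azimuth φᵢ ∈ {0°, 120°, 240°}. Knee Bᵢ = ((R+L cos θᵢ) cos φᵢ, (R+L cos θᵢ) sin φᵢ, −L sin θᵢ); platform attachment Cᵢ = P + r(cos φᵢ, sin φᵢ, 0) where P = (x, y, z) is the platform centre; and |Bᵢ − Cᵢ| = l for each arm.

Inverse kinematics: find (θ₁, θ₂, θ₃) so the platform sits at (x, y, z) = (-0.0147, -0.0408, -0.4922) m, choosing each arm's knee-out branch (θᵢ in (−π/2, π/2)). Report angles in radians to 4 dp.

θ₁ = 1.3092, θ₂ = 1.3960, θ₃ = 0.9599

rotate P by −φ1: (-0.0147, -0.0408, -0.4922)
  e−x'=0.1847;  (l²−L²−(e−x')²−y'²−z²)/2L = -0.4277
  γ=atan2(-0.4922,0.1847)=-1.2118;  ψ=arccos(-0.8136)=2.5210;  θ1=γ+ψ≈1.3092
arm 2 (φ=120.0°): x'=-0.0280, y'=0.0331
  A cos θ + B sin θ = C:  0.1980·cos θ + -0.4922·sin θ = -0.4503
  √(A²+B²)=0.5305;  θ2 = -1.1884+2.5844 ≈ 1.3960
φ3=240.0° → target in arm frame (0.0427, 0.0077)
  A cos θ + B sin θ = C:  0.1273·cos θ + -0.4922·sin θ = -0.3301
  θ3 = atan2(B,A) + arccos(C/0.5084) = 0.9599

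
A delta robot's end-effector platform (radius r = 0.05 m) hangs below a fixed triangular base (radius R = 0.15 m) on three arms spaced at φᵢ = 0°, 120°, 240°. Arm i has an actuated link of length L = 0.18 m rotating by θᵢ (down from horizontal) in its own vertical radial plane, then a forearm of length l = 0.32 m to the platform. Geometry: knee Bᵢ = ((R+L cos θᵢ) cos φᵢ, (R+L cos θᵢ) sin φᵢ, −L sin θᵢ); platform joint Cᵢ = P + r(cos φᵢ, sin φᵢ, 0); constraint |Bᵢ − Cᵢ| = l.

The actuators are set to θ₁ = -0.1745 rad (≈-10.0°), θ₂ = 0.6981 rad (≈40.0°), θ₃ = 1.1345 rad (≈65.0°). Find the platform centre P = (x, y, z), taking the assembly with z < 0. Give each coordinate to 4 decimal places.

(0.1340, 0.0616, -0.2482)

φ1=0.0°: virtual centre (0.2773, 0.0000, 0.0313), radius l
arm 2 at φ=120.0°: ρ2 = 0.2379;  centre 2 = (-0.1189, 0.2060, -0.1157)
centre 3 = (0.1761·cos240.0°, 0.1761·sin240.0°, -0.1631) = (-0.0880, -0.1525, -0.1631)
eliminate P² terms by subtracting sphere 1 from 2 and 3
linear system: -0.7924x+0.4120y = -0.0079−-0.2939z; -0.7306x+-0.3050y = -0.0202−-0.3888z
det = 0.5427;  x = 0.0198+-0.4603z,  y = 0.0190+-0.1720z
quadratic in z: (1.2415)z²+(0.1680)z+(-0.0348)=0, √Δ=0.4482 → z ∈ {-0.2482, 0.1128}; z = -0.2482 (taking z<0)
x = 0.1340, y = 0.0616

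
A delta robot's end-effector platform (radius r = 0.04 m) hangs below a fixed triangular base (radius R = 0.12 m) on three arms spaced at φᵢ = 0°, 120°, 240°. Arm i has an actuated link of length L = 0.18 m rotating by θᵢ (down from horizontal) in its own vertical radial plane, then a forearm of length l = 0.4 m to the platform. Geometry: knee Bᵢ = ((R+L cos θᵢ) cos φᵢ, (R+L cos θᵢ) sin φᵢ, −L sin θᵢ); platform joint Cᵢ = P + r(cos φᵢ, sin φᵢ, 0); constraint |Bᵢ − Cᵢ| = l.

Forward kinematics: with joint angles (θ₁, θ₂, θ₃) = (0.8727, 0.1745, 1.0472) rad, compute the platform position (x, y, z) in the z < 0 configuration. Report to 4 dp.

φ1=0.0°: virtual centre (0.1957, 0.0000, -0.1379), radius l
φ2=120.0°: virtual centre (-0.1286, 0.2228, -0.0313), radius l
φ3=240.0°: virtual centre (-0.0850, -0.1472, -0.1559), radius l
subtract pairs → two planes through P
linear system: -0.6487x+0.4456y = 0.0099−0.2133z; -0.5614x+-0.2944y = -0.0041−-0.0360z
det = 0.4412;  x = -0.0024+0.1060z,  y = 0.0186+-0.3243z
sphere 1 gives Az²+Bz+C=0 with A=1.1164, B=0.2217, C=-0.1014;  B²−4AC=0.5019;  roots -0.4166, 0.2180;  negative root z = -0.4166
x = -0.0466, y = 0.1537

(-0.0466, 0.1537, -0.4166)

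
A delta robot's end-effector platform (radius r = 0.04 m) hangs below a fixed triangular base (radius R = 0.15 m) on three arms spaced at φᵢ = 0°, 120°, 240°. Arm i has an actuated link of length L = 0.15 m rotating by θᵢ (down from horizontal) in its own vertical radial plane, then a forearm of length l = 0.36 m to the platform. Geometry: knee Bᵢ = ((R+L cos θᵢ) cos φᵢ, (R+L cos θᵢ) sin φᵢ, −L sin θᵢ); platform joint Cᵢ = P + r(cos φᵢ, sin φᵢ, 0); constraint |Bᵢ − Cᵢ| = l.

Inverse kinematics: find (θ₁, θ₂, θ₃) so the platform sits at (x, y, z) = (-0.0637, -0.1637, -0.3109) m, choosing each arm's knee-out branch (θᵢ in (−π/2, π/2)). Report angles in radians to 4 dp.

φ1=0.0° → target in arm frame (-0.0637, -0.1637)
  e−x'=0.1737;  (l²−L²−(e−x')²−y'²−z²)/2L = -0.1551
  √(A²+B²)=0.3561;  θ1 = -1.0613+2.0214 ≈ 0.9601
rotate P by −φ2: (-0.1099, 0.1370, -0.3109)
  A=0.2199, B=-0.3109, C=(l²−L²−A²−y'²−z²)/(2L)=-0.1890
  γ=atan2(-0.3109,0.2199)=-0.9551;  ψ=arccos(-0.4963)=2.0901;  θ2=γ+ψ≈1.1349
φ3=240.0° → target in arm frame (0.1736, 0.0267)
  A=-0.0636, B=-0.3109, C=(l²−L²−A²−y'²−z²)/(2L)=0.0189
  γ=atan2(-0.3109,-0.0636)=-1.7726;  ψ=arccos(0.0597)=1.5111;  θ3=γ+ψ≈-0.2616

θ₁ = 0.9601, θ₂ = 1.1349, θ₃ = -0.2616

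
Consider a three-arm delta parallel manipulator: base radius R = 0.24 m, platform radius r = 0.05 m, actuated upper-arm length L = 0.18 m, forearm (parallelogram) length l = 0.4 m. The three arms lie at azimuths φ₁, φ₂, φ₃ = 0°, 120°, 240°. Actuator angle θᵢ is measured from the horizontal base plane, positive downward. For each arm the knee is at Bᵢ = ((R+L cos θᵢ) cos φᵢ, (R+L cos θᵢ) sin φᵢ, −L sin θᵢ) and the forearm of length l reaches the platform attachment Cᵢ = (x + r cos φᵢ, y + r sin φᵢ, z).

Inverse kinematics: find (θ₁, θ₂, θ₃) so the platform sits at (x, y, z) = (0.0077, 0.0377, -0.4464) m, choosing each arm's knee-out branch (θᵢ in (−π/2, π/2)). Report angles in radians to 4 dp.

arm 1 (φ=0.0°): x'=0.0077, y'=0.0377
  e−x'=0.1823;  (l²−L²−(e−x')²−y'²−z²)/2L = -0.2954
  γ=atan2(-0.4464,0.1823)=-1.1831;  ψ=arccos(-0.6125)=2.2301;  θ1=γ+ψ≈1.0470
rotate P by −φ2: (0.0288, -0.0255, -0.4464)
  A cos θ + B sin θ = C:  0.1612·cos θ + -0.4464·sin θ = -0.2731
  √(A²+B²)=0.4746;  θ2 = -1.2243+2.1839 ≈ 0.9596
arm 3 (φ=240.0°): x'=-0.0365, y'=-0.0122
  e−x'=0.2265;  (l²−L²−(e−x')²−y'²−z²)/2L = -0.3420
  √(A²+B²)=0.5006;  θ3 = -1.1013+2.3230 ≈ 1.2217

θ₁ = 1.0470, θ₂ = 0.9596, θ₃ = 1.2217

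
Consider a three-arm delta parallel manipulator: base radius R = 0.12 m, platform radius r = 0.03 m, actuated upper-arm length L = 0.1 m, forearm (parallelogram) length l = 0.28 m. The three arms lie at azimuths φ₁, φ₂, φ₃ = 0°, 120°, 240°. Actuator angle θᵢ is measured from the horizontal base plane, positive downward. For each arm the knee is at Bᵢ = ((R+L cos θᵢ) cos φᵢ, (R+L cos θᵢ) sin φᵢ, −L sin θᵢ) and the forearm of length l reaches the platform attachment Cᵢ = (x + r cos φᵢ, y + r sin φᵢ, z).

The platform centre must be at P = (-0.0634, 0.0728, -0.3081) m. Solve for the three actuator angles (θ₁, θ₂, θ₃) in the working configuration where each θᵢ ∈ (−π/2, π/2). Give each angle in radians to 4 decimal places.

arm 1 (φ=0.0°): x'=-0.0634, y'=0.0728
  A cos θ + B sin θ = C:  0.1534·cos θ + -0.3081·sin θ = -0.2768
  γ=atan2(-0.3081,0.1534)=-1.1088;  ψ=arccos(-0.8042)=2.5051;  θ1=γ+ψ≈1.3963
arm 2 (φ=120.0°): x'=0.0947, y'=0.0185
  A=-0.0047, B=-0.3081, C=(l²−L²−A²−y'²−z²)/(2L)=-0.1345
  √(A²+B²)=0.3081;  θ2 = -1.5862+2.0223 ≈ 0.4361
arm 3 (φ=240.0°): x'=-0.0313, y'=-0.0913
  A=0.1213, B=-0.3081, C=(l²−L²−A²−y'²−z²)/(2L)=-0.2479
  γ=atan2(-0.3081,0.1213)=-1.1956;  ψ=arccos(-0.7487)=2.4170;  θ3=γ+ψ≈1.2214

θ₁ = 1.3963, θ₂ = 0.4361, θ₃ = 1.2214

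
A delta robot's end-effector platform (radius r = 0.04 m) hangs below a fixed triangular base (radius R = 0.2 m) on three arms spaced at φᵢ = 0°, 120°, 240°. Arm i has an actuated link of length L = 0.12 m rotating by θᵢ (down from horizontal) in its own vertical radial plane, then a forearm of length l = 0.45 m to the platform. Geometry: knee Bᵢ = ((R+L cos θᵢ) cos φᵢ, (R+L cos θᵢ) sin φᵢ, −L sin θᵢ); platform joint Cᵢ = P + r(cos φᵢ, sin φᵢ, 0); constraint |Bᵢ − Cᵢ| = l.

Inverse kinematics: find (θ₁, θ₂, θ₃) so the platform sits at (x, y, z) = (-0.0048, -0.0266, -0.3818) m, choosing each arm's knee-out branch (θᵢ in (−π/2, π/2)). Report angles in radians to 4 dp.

rotate P by −φ1: (-0.0048, -0.0266, -0.3818)
  A=0.1648, B=-0.3818, C=(l²−L²−A²−y'²−z²)/(2L)=0.0603
  θ1 = atan2(B,A) + arccos(C/0.4158) = 0.2621
φ2=120.0° → target in arm frame (-0.0206, 0.0175)
  e−x'=0.1806;  (l²−L²−(e−x')²−y'²−z²)/2L = 0.0391
  γ=atan2(-0.3818,0.1806)=-1.1289;  ψ=arccos(0.0927)=1.4780;  θ2=γ+ψ≈0.3491
φ3=240.0° → target in arm frame (0.0254, 0.0091)
  A cos θ + B sin θ = C:  0.1346·cos θ + -0.3818·sin θ = 0.1006
  θ3 = atan2(B,A) + arccos(C/0.4048) = 0.0878

θ₁ = 0.2621, θ₂ = 0.3491, θ₃ = 0.0878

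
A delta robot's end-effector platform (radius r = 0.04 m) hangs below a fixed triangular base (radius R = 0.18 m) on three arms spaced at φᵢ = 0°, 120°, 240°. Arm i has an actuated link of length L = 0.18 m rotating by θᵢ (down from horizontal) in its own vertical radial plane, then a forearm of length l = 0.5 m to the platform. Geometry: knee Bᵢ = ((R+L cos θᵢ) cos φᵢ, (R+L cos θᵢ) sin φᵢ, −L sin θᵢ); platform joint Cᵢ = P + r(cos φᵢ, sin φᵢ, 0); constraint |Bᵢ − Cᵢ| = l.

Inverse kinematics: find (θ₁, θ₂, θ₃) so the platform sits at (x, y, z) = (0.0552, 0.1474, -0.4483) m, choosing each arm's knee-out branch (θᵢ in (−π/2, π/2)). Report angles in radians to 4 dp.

θ₁ = 0.2618, θ₂ = 0.0872, θ₃ = 0.9598

arm 1 (φ=0.0°): x'=0.0552, y'=0.1474
  A cos θ + B sin θ = C:  0.0848·cos θ + -0.4483·sin θ = -0.0341
  √(A²+B²)=0.4562;  θ1 = -1.3838+1.6457 ≈ 0.2618
φ2=120.0° → target in arm frame (0.1001, -0.1215)
  A cos θ + B sin θ = C:  0.0399·cos θ + -0.4483·sin θ = 0.0007
  √(A²+B²)=0.4501;  θ2 = -1.4819+1.5691 ≈ 0.0872
φ3=240.0° → target in arm frame (-0.1553, -0.0259)
  e−x'=0.2953;  (l²−L²−(e−x')²−y'²−z²)/2L = -0.1978
  √(A²+B²)=0.5368;  θ3 = -0.9884+1.9482 ≈ 0.9598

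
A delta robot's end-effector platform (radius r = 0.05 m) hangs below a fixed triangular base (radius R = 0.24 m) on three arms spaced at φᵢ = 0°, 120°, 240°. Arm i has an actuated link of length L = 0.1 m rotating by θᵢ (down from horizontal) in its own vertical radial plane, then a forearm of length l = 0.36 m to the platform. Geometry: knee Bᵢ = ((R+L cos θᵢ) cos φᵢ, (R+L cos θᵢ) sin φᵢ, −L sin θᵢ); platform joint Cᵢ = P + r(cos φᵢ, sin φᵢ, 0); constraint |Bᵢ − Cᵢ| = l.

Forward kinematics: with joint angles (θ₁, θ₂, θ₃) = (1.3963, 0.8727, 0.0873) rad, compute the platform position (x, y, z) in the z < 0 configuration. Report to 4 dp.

φ1=0.0°: virtual centre (0.2074, 0.0000, -0.0985), radius l
arm 2 at φ=120.0°: e+L cos θ2 = 0.2543;  O2 = (-0.1271, 0.2202, -0.0766)
arm 3 at φ=240.0°: e+L cos θ3 = 0.2896;  O3 = (-0.1448, -0.2508, -0.0087)
|O₂|²−|O₁|² = 0.0178;  |O₃|²−|O₁|² = 0.0313
[-0.6690 0.4404 0.0437]·P = 0.0178;  [-0.7043 -0.5016 0.1795]·P = 0.0313
Cramer: x(z) = -0.0352+0.1564z;  y(z) = -0.0129+0.1383z
sphere 1 gives Az²+Bz+C=0 with A=1.0436, B=0.1175, C=-0.0609;  B²−4AC=0.2681;  roots -0.3044, 0.1918;  negative root z = -0.3044
x = -0.0828, y = -0.0550

(-0.0828, -0.0550, -0.3044)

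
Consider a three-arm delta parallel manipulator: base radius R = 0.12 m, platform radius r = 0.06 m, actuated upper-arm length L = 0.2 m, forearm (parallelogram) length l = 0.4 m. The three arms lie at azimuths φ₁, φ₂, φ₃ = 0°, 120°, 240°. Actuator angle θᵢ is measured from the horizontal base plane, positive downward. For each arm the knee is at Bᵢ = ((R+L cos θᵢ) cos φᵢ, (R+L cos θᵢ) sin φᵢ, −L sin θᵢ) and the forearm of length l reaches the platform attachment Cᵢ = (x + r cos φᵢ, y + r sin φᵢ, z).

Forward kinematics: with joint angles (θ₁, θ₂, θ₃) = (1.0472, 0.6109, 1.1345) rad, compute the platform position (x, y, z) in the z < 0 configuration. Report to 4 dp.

(-0.0402, 0.1142, -0.5001)

arm 1 at φ=0.0°: ρ1 = 0.1600;  O1 = (0.1600, 0.0000, -0.1732)
O2 = (0.2238·cos120.0°, 0.2238·sin120.0°, -0.1147) = (-0.1119, 0.1938, -0.1147)
arm 3 at φ=240.0°: ρ3 = 0.1445;  O3 = (-0.0723, -0.1252, -0.1813)
|O₂|²−|O₁|² = 0.0077;  |O₃|²−|O₁|² = -0.0019
plane₁₂: -0.5438x+0.3877y+0.1170z = 0.0077
det = 0.3162;  x = -0.0038+0.0728z,  y = 0.0144+-0.1996z
sphere 1 gives Az²+Bz+C=0 with A=1.0451, B=0.3168, C=-0.1030;  B²−4AC=0.5308;  roots -0.5001, 0.1970;  negative root z = -0.5001
x = -0.0402, y = 0.1142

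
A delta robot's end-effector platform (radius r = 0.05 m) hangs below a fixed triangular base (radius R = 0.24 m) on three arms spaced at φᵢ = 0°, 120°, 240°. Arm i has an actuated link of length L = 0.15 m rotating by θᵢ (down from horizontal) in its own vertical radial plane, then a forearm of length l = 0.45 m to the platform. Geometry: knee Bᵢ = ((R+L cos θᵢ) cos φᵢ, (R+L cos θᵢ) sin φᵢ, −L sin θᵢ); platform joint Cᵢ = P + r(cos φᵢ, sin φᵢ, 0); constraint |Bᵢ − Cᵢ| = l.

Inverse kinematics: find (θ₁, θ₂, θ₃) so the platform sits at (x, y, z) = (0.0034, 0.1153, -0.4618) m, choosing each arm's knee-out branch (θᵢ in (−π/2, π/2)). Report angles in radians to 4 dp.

φ1=0.0° → target in arm frame (0.0034, 0.1153)
  e−x'=0.1866;  (l²−L²−(e−x')²−y'²−z²)/2L = -0.2712
  γ=atan2(-0.4618,0.1866)=-1.1868;  ψ=arccos(-0.5446)=2.1467;  θ1=γ+ψ≈0.9599
φ2=120.0° → target in arm frame (0.0982, -0.0606)
  A cos θ + B sin θ = C:  0.0918·cos θ + -0.4618·sin θ = -0.1512
  θ2 = atan2(B,A) + arccos(C/0.4708) = 0.5233
φ3=240.0° → target in arm frame (-0.1016, -0.0547)
  e−x'=0.2916;  (l²−L²−(e−x')²−y'²−z²)/2L = -0.4042
  √(A²+B²)=0.5461;  θ3 = -1.0077+2.4040 ≈ 1.3963

θ₁ = 0.9599, θ₂ = 0.5233, θ₃ = 1.3963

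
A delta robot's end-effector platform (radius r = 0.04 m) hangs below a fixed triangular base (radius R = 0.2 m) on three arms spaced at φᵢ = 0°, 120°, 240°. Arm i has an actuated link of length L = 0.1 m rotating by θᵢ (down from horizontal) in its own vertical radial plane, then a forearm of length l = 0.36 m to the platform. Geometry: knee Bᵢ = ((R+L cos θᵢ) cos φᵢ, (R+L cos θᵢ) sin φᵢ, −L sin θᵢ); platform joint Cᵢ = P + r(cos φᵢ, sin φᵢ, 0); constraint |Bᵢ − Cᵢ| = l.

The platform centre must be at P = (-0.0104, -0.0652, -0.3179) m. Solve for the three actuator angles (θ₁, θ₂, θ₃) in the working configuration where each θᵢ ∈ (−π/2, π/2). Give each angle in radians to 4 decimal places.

θ₁ = 0.6979, θ₂ = 0.9596, θ₃ = 0.1748

arm 1 (φ=0.0°): x'=-0.0104, y'=-0.0652
  e−x'=0.1704;  (l²−L²−(e−x')²−y'²−z²)/2L = -0.0737
  θ1 = atan2(B,A) + arccos(C/0.3607) = 0.6979
φ2=120.0° → target in arm frame (-0.0513, 0.0416)
  A=0.2113, B=-0.3179, C=(l²−L²−A²−y'²−z²)/(2L)=-0.1391
  γ=atan2(-0.3179,0.2113)=-0.9843;  ψ=arccos(-0.3645)=1.9439;  θ2=γ+ψ≈0.9596
arm 3 (φ=240.0°): x'=0.0617, y'=0.0236
  A=0.0983, B=-0.3179, C=(l²−L²−A²−y'²−z²)/(2L)=0.0416
  γ=atan2(-0.3179,0.0983)=-1.2708;  ψ=arccos(0.1249)=1.4456;  θ3=γ+ψ≈0.1748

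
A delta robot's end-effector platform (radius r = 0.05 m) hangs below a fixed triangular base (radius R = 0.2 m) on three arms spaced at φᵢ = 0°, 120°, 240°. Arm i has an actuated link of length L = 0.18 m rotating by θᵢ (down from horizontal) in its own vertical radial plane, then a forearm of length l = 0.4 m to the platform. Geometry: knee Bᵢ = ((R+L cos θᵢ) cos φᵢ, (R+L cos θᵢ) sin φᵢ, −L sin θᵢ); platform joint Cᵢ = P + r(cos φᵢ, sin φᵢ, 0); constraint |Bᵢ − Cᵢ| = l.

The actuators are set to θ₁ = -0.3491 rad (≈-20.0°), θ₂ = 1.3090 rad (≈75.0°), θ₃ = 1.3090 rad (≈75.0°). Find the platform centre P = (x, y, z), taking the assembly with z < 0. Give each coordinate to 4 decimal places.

φ1=0.0°: virtual centre (0.3191, 0.0000, 0.0616), radius l
centre 2 = (0.1966·cos120.0°, 0.1966·sin120.0°, -0.1739) = (-0.0983, 0.1702, -0.1739)
centre 3 = (0.1966·cos240.0°, 0.1966·sin240.0°, -0.1739) = (-0.0983, -0.1702, -0.1739)
subtract pairs → two planes through P
[-0.8349 0.3405 -0.4709]·P = -0.0368;  [-0.8349 -0.3405 -0.4709]·P = -0.0368
Cramer: x(z) = 0.0440-0.5640z;  y(z) = 0.0000+0.0000z
sphere 1 gives Az²+Bz+C=0 with A=1.3181, B=0.1872, C=-0.0805;  B²−4AC=0.4596;  roots -0.3282, 0.1862;  negative root z = -0.3282
x = 0.2291, y = 0.0000

(0.2291, 0.0000, -0.3282)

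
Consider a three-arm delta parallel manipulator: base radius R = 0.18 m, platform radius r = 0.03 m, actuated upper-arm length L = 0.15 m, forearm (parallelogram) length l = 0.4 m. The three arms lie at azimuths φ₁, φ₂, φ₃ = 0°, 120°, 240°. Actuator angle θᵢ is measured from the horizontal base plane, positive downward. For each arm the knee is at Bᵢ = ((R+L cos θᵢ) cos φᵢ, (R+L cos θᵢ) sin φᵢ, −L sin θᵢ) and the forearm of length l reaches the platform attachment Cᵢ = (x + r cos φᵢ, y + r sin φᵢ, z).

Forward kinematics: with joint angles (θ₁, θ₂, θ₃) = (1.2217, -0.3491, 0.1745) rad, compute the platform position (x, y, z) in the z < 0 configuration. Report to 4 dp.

(-0.1678, 0.0430, -0.2890)

φ1=0.0°: virtual centre (0.2013, 0.0000, -0.1410), radius l
O2 = (0.2910·cos120.0°, 0.2910·sin120.0°, 0.0513) = (-0.1455, 0.2520, 0.0513)
O3 = (0.2977·cos240.0°, 0.2977·sin240.0°, -0.0260) = (-0.1489, -0.2578, -0.0260)
subtract pairs → two planes through P
[-0.6936 0.5039 0.3845]·P = 0.0269;  [-0.7003 -0.5157 0.2298]·P = 0.0289
Cramer: x(z) = -0.0400+0.4420z;  y(z) = -0.0017-0.1547z
quadratic in z: (1.2193)z²+(0.0691)z+(-0.0819)=0, √Δ=0.6357 → z ∈ {-0.2890, 0.2324}; z = -0.2890 (taking z<0)
x = -0.1678, y = 0.0430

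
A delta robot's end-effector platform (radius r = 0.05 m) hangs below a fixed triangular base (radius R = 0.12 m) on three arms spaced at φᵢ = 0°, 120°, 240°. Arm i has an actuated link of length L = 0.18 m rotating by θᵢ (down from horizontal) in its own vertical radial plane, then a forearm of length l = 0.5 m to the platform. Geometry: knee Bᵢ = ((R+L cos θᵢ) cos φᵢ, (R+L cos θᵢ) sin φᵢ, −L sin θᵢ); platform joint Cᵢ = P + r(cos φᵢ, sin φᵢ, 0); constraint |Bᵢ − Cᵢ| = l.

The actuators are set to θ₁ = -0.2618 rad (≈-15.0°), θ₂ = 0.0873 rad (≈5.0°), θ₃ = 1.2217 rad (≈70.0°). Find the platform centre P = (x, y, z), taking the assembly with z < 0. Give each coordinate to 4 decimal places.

arm 1 at φ=0.0°: e+L cos θ1 = 0.2439;  S1 = (0.2439, 0.0000, 0.0466)
φ2=120.0°: virtual centre (-0.1247, 0.2159, -0.0157), radius l
φ3=240.0°: virtual centre (-0.0658, -0.1139, -0.1691), radius l
eliminate P² terms by subtracting sphere 1 from 2 and 3
[-0.7370 0.4318 -0.1246]·P = 0.0008;  [-0.6193 -0.2279 -0.4315]·P = -0.0157
det = 0.4354;  x = 0.0152+-0.4931z,  y = 0.0277+-0.5532z
quadratic in z: (1.5492)z²+(0.1017)z+(-0.1948)=0, √Δ=1.1033 → z ∈ {-0.3889, 0.3233}; z = -0.3889 (taking z<0)
x = 0.2070, y = 0.2429

(0.2070, 0.2429, -0.3889)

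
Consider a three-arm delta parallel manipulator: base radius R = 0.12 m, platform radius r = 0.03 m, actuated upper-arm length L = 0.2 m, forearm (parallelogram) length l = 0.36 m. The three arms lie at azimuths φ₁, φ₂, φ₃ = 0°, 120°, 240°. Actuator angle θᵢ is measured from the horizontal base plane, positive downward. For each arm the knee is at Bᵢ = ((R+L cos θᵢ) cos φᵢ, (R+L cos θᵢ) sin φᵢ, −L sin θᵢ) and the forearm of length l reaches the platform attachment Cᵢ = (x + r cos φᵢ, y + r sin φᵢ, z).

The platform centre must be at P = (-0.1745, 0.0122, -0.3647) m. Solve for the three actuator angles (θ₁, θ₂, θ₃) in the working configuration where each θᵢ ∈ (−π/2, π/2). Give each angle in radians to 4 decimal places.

θ₁ = 1.3089, θ₂ = 0.4364, θ₃ = 0.5234

rotate P by −φ1: (-0.1745, 0.0122, -0.3647)
  A=0.2645, B=-0.3647, C=(l²−L²−A²−y'²−z²)/(2L)=-0.2838
  √(A²+B²)=0.4505;  θ1 = -0.9433+2.2522 ≈ 1.3089
rotate P by −φ2: (0.0978, 0.1450, -0.3647)
  A cos θ + B sin θ = C:  -0.0078·cos θ + -0.3647·sin θ = -0.1612
  γ=atan2(-0.3647,-0.0078)=-1.5922;  ψ=arccos(-0.4420)=2.0287;  θ2=γ+ψ≈0.4364
φ3=240.0° → target in arm frame (0.0767, -0.1572)
  A cos θ + B sin θ = C:  0.0133·cos θ + -0.3647·sin θ = -0.1708
  γ=atan2(-0.3647,0.0133)=-1.5343;  ψ=arccos(-0.4679)=2.0577;  θ3=γ+ψ≈0.5234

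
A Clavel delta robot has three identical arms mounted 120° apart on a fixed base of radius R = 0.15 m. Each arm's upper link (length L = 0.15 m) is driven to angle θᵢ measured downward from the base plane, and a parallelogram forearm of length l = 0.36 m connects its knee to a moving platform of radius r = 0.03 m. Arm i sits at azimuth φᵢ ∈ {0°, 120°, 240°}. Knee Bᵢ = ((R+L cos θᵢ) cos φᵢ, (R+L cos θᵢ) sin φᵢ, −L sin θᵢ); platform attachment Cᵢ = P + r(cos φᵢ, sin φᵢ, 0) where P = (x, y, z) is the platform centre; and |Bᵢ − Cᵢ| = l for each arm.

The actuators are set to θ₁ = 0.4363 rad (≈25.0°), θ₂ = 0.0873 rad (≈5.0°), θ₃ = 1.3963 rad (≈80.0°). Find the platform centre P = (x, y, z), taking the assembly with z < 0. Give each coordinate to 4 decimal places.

(0.0556, 0.1672, -0.3114)

O1 = (0.2559·cos0.0°, 0.2559·sin0.0°, -0.0634) = (0.2559, 0.0000, -0.0634)
O2 = (0.2694·cos120.0°, 0.2694·sin120.0°, -0.0131) = (-0.1347, 0.2333, -0.0131)
O3 = (0.1460·cos240.0°, 0.1460·sin240.0°, -0.1477) = (-0.0730, -0.1265, -0.1477)
|O₂|²−|O₁|² = 0.0032;  |O₃|²−|O₁|² = -0.0264
plane₁₂: -0.7813x+0.4667y+0.1006z = 0.0032
det = 0.5047;  x = 0.0228+-0.1055z,  y = 0.0451+-0.3923z
into |P−O₁|² = l²: 1.1650z² + 0.1406z + -0.0692 = 0;  Δ = 0.3422;  z = -0.3114 or 0.1907 → z<0 root = -0.3114
x = 0.0556, y = 0.1672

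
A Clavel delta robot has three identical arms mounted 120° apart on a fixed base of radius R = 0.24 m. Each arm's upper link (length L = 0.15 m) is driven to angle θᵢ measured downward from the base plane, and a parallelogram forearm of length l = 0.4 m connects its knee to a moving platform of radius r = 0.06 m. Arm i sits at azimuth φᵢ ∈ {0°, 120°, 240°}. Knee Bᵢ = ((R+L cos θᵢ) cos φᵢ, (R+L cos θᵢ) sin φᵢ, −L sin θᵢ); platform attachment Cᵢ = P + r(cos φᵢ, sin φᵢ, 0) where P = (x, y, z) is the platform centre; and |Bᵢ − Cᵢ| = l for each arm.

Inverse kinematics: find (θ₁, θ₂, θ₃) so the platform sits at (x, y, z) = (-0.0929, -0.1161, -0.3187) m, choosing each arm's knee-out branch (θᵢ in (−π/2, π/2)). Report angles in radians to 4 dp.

θ₁ = 1.1342, θ₂ = 0.9601, θ₃ = -0.2621

arm 1 (φ=0.0°): x'=-0.0929, y'=-0.1161
  e−x'=0.2729;  (l²−L²−(e−x')²−y'²−z²)/2L = -0.1734
  θ1 = atan2(B,A) + arccos(C/0.4196) = 1.1342
rotate P by −φ2: (-0.0541, 0.1385, -0.3187)
  e−x'=0.2341;  (l²−L²−(e−x')²−y'²−z²)/2L = -0.1268
  √(A²+B²)=0.3954;  θ2 = -0.9373+1.8973 ≈ 0.9601
arm 3 (φ=240.0°): x'=0.1470, y'=-0.0224
  e−x'=0.0330;  (l²−L²−(e−x')²−y'²−z²)/2L = 0.1145
  γ=atan2(-0.3187,0.0330)=-1.4676;  ψ=arccos(0.3572)=1.2055;  θ3=γ+ψ≈-0.2621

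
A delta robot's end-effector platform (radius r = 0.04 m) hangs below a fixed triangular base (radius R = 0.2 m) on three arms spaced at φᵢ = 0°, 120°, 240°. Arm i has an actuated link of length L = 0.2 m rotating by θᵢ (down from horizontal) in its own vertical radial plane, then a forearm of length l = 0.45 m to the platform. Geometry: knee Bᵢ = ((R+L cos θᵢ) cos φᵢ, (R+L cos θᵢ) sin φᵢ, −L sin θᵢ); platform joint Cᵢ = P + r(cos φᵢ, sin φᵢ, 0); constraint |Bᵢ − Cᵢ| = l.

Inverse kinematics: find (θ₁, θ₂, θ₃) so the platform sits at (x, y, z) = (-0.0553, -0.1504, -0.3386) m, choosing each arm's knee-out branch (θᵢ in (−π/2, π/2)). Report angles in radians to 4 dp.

θ₁ = 0.6984, θ₂ = 0.8728, θ₃ = -0.3490

rotate P by −φ1: (-0.0553, -0.1504, -0.3386)
  A cos θ + B sin θ = C:  0.2153·cos θ + -0.3386·sin θ = -0.0528
  √(A²+B²)=0.4013;  θ1 = -1.0044+1.7028 ≈ 0.6984
arm 2 (φ=120.0°): x'=-0.1026, y'=0.1231
  e−x'=0.2626;  (l²−L²−(e−x')²−y'²−z²)/2L = -0.0907
  θ2 = atan2(B,A) + arccos(C/0.4285) = 0.8728
arm 3 (φ=240.0°): x'=0.1579, y'=0.0273
  A cos θ + B sin θ = C:  0.0021·cos θ + -0.3386·sin θ = 0.1177
  √(A²+B²)=0.3386;  θ3 = -1.5646+1.2156 ≈ -0.3490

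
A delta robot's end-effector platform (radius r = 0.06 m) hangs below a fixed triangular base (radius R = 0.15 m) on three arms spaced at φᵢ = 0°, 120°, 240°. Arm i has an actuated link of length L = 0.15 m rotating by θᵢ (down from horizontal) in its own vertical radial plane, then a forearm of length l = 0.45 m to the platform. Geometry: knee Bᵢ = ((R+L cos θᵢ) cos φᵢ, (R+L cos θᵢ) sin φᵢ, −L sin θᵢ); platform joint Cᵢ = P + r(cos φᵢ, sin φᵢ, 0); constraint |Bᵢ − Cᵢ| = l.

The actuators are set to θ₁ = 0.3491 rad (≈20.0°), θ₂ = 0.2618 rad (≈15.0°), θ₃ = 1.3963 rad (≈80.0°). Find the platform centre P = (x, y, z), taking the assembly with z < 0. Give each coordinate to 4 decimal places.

arm 1 at φ=0.0°: e+L cos θ1 = 0.2310;  S1 = (0.2310, 0.0000, -0.0513)
arm 2 at φ=120.0°: e+L cos θ2 = 0.2349;  S2 = (-0.1174, 0.2034, -0.0388)
S3 = (0.1160·cos240.0°, 0.1160·sin240.0°, -0.1477) = (-0.0580, -0.1005, -0.1477)
subtract pairs → two planes through P
plane₁₂: -0.6968x+0.4068y+0.0250z = 0.0007
Cramer: x(z) = 0.0220-0.1957z;  y(z) = 0.0395-0.3966z
sphere 1 gives Az²+Bz+C=0 with A=1.1956, B=0.1531, C=-0.1547;  B²−4AC=0.7631;  roots -0.4293, 0.3013;  negative root z = -0.4293
x = 0.1061, y = 0.2098

(0.1061, 0.2098, -0.4293)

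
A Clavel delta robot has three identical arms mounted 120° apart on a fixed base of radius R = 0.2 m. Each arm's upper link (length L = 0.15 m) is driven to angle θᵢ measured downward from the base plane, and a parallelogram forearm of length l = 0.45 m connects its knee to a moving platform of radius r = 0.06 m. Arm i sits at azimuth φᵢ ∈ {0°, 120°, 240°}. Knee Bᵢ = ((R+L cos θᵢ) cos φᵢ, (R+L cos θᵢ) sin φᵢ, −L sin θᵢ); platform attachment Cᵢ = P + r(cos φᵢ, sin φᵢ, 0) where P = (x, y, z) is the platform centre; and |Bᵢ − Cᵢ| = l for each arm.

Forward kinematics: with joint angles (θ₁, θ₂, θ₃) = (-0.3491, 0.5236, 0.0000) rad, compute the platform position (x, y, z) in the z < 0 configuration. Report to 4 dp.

(0.0741, -0.0605, -0.3437)

φ1=0.0°: virtual centre (0.2810, 0.0000, 0.0513), radius l
φ2=120.0°: virtual centre (-0.1350, 0.2337, -0.0750), radius l
centre 3 = (0.2900·cos240.0°, 0.2900·sin240.0°, 0.0000) = (-0.1450, -0.2511, 0.0000)
subtract pairs → two planes through P
plane₁₂: -0.8318x+0.4675y+-0.2526z = -0.0031
det = 0.8161;  x = 0.0005+-0.2143z,  y = -0.0058+0.1591z
sphere 1 gives Az²+Bz+C=0 with A=1.0712, B=0.0157, C=-0.1212;  B²−4AC=0.5194;  roots -0.3437, 0.3290;  negative root z = -0.3437
x = 0.0741, y = -0.0605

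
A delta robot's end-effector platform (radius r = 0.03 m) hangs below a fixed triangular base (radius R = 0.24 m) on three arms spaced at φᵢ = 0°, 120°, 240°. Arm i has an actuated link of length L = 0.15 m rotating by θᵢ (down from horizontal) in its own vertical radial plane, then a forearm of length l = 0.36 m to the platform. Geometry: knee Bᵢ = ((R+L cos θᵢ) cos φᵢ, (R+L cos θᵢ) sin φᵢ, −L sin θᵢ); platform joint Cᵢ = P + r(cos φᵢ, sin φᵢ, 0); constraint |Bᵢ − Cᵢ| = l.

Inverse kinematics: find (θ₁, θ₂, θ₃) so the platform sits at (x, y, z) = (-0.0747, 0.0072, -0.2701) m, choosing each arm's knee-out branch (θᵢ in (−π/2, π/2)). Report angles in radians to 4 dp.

θ₁ = 1.2220, θ₂ = 0.5236, θ₃ = 0.6109

φ1=0.0° → target in arm frame (-0.0747, 0.0072)
  e−x'=0.2847;  (l²−L²−(e−x')²−y'²−z²)/2L = -0.1565
  √(A²+B²)=0.3924;  θ1 = -0.7591+1.9811 ≈ 1.2220
rotate P by −φ2: (0.0436, 0.0611, -0.2701)
  A cos θ + B sin θ = C:  0.1664·cos θ + -0.2701·sin θ = 0.0091
  √(A²+B²)=0.3173;  θ2 = -1.0186+1.5422 ≈ 0.5236
arm 3 (φ=240.0°): x'=0.0311, y'=-0.0683
  e−x'=0.1789;  (l²−L²−(e−x')²−y'²−z²)/2L = -0.0084
  √(A²+B²)=0.3240;  θ3 = -0.9858+1.5967 ≈ 0.6109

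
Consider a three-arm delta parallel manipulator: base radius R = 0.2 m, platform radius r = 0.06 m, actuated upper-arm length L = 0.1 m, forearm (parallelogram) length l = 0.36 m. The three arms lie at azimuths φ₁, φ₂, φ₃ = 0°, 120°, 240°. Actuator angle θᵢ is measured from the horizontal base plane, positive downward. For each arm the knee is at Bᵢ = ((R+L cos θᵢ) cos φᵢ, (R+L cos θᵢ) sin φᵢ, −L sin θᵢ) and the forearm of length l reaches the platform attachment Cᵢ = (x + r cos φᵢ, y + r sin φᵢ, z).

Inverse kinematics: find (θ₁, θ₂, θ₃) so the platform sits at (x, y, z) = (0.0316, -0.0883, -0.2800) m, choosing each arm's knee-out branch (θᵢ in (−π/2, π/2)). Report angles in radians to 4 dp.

φ1=0.0° → target in arm frame (0.0316, -0.0883)
  A cos θ + B sin θ = C:  0.1084·cos θ + -0.2800·sin θ = 0.1083
  θ1 = atan2(B,A) + arccos(C/0.3003) = 0.0005
φ2=120.0° → target in arm frame (-0.0923, 0.0168)
  e−x'=0.2323;  (l²−L²−(e−x')²−y'²−z²)/2L = -0.0652
  θ2 = atan2(B,A) + arccos(C/0.3638) = 0.8726
rotate P by −φ3: (0.0607, 0.0715, -0.2800)
  A=0.0793, B=-0.2800, C=(l²−L²−A²−y'²−z²)/(2L)=0.1490
  √(A²+B²)=0.2910;  θ3 = -1.2947+1.0335 ≈ -0.2613

θ₁ = 0.0005, θ₂ = 0.8726, θ₃ = -0.2613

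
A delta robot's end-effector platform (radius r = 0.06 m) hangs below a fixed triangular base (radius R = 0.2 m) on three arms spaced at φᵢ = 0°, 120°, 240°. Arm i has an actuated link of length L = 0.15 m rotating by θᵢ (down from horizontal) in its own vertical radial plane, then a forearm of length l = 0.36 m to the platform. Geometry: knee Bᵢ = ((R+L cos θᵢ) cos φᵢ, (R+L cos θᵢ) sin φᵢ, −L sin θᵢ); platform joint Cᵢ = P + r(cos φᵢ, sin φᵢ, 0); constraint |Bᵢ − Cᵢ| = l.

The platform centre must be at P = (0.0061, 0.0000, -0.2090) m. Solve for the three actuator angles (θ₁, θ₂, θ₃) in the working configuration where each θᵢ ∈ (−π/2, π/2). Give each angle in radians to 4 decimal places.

rotate P by −φ1: (0.0061, 0.0000, -0.2090)
  A cos θ + B sin θ = C:  0.1339·cos θ + -0.2090·sin θ = 0.1516
  γ=atan2(-0.2090,0.1339)=-1.0010;  ψ=arccos(0.6109)=0.9136;  θ1=γ+ψ≈-0.0874
rotate P by −φ2: (-0.0030, -0.0053, -0.2090)
  A=0.1431, B=-0.2090, C=(l²−L²−A²−y'²−z²)/(2L)=0.1431
  γ=atan2(-0.2090,0.1431)=-0.9706;  ψ=arccos(0.5650)=0.9704;  θ2=γ+ψ≈-0.0002
φ3=240.0° → target in arm frame (-0.0031, 0.0053)
  A cos θ + B sin θ = C:  0.1431·cos θ + -0.2090·sin θ = 0.1431
  √(A²+B²)=0.2533;  θ3 = -0.9706+0.9704 ≈ -0.0002

θ₁ = -0.0874, θ₂ = -0.0002, θ₃ = -0.0002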